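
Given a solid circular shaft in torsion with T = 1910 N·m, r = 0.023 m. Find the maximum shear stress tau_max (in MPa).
Model: a solid circular shaft in torsion, so tau_max = (2·T) / (π·r^3).
Substitute:
  tau_max = (2 × 1910) / (π × 0.023^3)
  tau_max = 9.994 × 10⁷ Pa
Convert: tau_max = 9.994 × 10⁷ Pa = 99.94 MPa
Final answer: tau_max = 99.94 MPa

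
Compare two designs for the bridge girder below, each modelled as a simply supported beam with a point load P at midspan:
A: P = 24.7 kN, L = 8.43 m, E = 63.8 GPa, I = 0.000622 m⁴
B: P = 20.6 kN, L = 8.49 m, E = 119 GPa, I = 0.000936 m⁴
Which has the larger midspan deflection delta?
Model: a simply supported beam with a point load P at midspan, so delta = (P·L^3) / (48·E·I) (SI units).
  A: delta = (24700 × 8.43^3) / (48 × (6.38 × 10¹⁰) × 0.000622) = 0.007768 m = 7.768 mm
  B: delta = (20600 × 8.49^3) / (48 × (1.19 × 10¹¹) × 0.000936) = 0.002358 m = 2.358 mm
7.768 mm > 2.358 mm, so A is larger.
Final answer: A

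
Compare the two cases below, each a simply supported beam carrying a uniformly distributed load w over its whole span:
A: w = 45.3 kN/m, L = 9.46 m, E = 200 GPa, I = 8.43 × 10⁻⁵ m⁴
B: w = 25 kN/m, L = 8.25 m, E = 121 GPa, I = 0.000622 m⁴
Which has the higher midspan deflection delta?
Model: a simply supported beam carrying a uniformly distributed load w over its whole span, so delta = (5·w·L^4) / (384·E·I) (SI units).
  A: delta = (5 × 45300 × 9.46^4) / (384 × (2 × 10¹¹) × (8.43 × 10⁻⁵)) = 0.2802 m = 280.2 mm
  B: delta = (5 × 25000 × 8.25^4) / (384 × (1.21 × 10¹¹) × 0.000622) = 0.02004 m = 20.04 mm
280.2 mm > 20.04 mm, so A is larger.
Final answer: A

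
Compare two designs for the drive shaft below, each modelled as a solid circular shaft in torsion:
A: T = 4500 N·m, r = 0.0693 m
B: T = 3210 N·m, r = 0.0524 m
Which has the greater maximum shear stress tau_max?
Model: a solid circular shaft in torsion, so tau_max = (2·T) / (π·r^3) (SI units).
  A: tau_max = (2 × 4500) / (π × 0.0693^3) = 8.608 × 10⁶ Pa = 8.608 MPa
  B: tau_max = (2 × 3210) / (π × 0.0524^3) = 1.42 × 10⁷ Pa = 14.2 MPa
14.2 MPa > 8.608 MPa, so B is larger.
Final answer: B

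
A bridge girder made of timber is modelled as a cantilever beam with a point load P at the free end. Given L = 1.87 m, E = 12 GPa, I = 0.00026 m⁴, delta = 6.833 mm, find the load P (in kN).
Model: a cantilever beam with a point load P at the free end, so delta = (P·L^3) / (3·E·I).
Solve for P: P = (3·delta·E·I) / L^3.
Convert to SI units:
  E = 12 GPa = 1.2 × 10¹⁰ Pa
  delta = 6.833 mm = 0.006833 m
Substitute:
  P = (3 × 0.006833 × (1.2 × 10¹⁰) × 0.00026) / 1.87^3
  P = 9781 N
Convert: P = 9781 N = 9.781 kN
Final answer: P = 9.781 kN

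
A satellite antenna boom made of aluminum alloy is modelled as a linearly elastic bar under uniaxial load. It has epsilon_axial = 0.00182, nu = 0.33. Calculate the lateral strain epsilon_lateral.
Model: a linearly elastic bar under uniaxial load, so epsilon_lateral = -nu·epsilon_axial.
Substitute:
  epsilon_lateral = -(0.33 × 0.00182)
  epsilon_lateral = -0.0006006
Final answer: epsilon_lateral = -0.0006006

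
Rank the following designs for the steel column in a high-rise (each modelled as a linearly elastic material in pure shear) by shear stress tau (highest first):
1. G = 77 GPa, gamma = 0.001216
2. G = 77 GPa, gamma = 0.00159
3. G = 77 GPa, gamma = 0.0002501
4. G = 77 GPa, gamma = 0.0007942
Model: a linearly elastic material in pure shear, so tau = G·gamma (SI units).
  Case 1: tau = (7.7 × 10¹⁰) × 0.001216 = 9.363 × 10⁷ Pa = 93.63 MPa
  Case 2: tau = (7.7 × 10¹⁰) × 0.00159 = 1.224 × 10⁸ Pa = 122.4 MPa
  Case 3: tau = (7.7 × 10¹⁰) × 0.0002501 = 1.926 × 10⁷ Pa = 19.26 MPa
  Case 4: tau = (7.7 × 10¹⁰) × 0.0007942 = 6.115 × 10⁷ Pa = 61.15 MPa
Ordering: 122.4 MPa (case 2) > 93.63 MPa (case 1) > 61.15 MPa (case 4) > 19.26 MPa (case 3)
Final answer: 2, 1, 4, 3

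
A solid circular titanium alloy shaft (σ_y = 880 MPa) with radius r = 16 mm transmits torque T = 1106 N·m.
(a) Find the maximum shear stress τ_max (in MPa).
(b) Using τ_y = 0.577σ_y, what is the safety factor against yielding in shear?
(a) For a solid circular shaft, τ_max = T·r/J with J = π·r^4/2, i.e. τ_max = 2·T / (π·r^3). Convert r = 16 mm = 0.016 m.
  τ_max = (2 × 1106) / (π × 0.016^3) = 1.719 × 10⁸ Pa = 171.9 MPa
(b) τ_y = 0.577 × 880 = 507.76 MPa
  SF = τ_y/τ_max = 507.76 / 171.9 = 2.954
Final answer: (a) τ_max = 171.9 MPa, (b) SF = 2.954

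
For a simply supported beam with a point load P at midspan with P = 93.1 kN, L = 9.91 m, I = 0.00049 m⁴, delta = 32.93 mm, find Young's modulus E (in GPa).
Model: a simply supported beam with a point load P at midspan, so delta = (P·L^3) / (48·E·I).
Solve for E: E = (P·L^3) / (48·delta·I).
Convert to SI units:
  P = 93.1 kN = 93100 N
  delta = 32.93 mm = 0.03293 m
Substitute:
  E = (93100 × 9.91^3) / (48 × 0.03293 × 0.00049)
  E = 1.17 × 10¹¹ Pa
Convert: E = 1.17 × 10¹¹ Pa = 117 GPa
Final answer: E = 117 GPa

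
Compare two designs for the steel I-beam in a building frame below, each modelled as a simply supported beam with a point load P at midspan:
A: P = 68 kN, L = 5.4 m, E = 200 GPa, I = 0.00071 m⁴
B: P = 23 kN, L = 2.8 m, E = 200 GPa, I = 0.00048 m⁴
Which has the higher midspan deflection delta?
Model: a simply supported beam with a point load P at midspan, so delta = (P·L^3) / (48·E·I) (SI units).
  A: delta = (68000 × 5.4^3) / (48 × (2 × 10¹¹) × 0.00071) = 0.001571 m = 1.571 mm
  B: delta = (23000 × 2.8^3) / (48 × (2 × 10¹¹) × 0.00048) = 0.0001096 m = 0.1096 mm
1.571 mm > 0.1096 mm, so A is larger.
Final answer: A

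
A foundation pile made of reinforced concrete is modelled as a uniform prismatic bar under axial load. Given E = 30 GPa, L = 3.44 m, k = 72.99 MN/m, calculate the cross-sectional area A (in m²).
Model: a uniform prismatic bar under axial load, so k = (A·E) / L.
Solve for A: A = (k·L) / E.
Convert to SI units:
  E = 30 GPa = 3 × 10¹⁰ Pa
  k = 72.99 MN/m = 7.299 × 10⁷ N/m
Substitute:
  A = ((7.299 × 10⁷) × 3.44) / (3 × 10¹⁰)
  A = 0.00837 m²
Final answer: A = 0.00837 m²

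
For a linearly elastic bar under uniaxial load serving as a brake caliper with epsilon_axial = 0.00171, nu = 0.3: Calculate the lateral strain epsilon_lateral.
Model: a linearly elastic bar under uniaxial load, so epsilon_lateral = -nu·epsilon_axial.
Substitute:
  epsilon_lateral = -(0.3 × 0.00171)
  epsilon_lateral = -0.000513
Final answer: epsilon_lateral = -0.000513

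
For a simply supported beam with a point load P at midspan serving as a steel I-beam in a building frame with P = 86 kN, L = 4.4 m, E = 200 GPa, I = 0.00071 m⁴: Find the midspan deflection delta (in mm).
Model: a simply supported beam with a point load P at midspan, so delta = (P·L^3) / (48·E·I).
Convert to SI units:
  P = 86 kN = 86000 N
  E = 200 GPa = 2 × 10¹¹ Pa
Substitute:
  delta = (86000 × 4.4^3) / (48 × (2 × 10¹¹) × 0.00071)
  delta = 0.001075 m
Convert: delta = 0.001075 m = 1.075 mm
Final answer: delta = 1.075 mm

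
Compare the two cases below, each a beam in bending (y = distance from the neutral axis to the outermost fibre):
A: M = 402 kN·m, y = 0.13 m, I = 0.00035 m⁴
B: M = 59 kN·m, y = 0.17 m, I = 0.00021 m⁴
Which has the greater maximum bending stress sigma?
Model: a beam in bending (y = distance from the neutral axis to the outermost fibre), so sigma = (M·y) / I (SI units).
  A: sigma = (402000 × 0.13) / 0.00035 = 1.493 × 10⁸ Pa = 149.3 MPa
  B: sigma = (59000 × 0.17) / 0.00021 = 4.776 × 10⁷ Pa = 47.76 MPa
149.3 MPa > 47.76 MPa, so A is larger.
Final answer: A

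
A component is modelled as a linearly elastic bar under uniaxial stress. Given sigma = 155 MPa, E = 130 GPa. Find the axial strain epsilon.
Model: a linearly elastic bar under uniaxial stress, so epsilon = sigma / E.
Convert to SI units:
  sigma = 155 MPa = 1.55 × 10⁸ Pa
  E = 130 GPa = 1.3 × 10¹¹ Pa
Substitute:
  epsilon = (1.55 × 10⁸) / (1.3 × 10¹¹)
  epsilon = 0.001192
Final answer: epsilon = 0.001192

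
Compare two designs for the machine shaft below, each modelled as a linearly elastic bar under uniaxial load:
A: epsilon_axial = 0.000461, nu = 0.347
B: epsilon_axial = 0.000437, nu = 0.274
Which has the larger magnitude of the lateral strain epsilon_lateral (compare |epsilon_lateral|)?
Model: a linearly elastic bar under uniaxial load, so epsilon_lateral = -nu·epsilon_axial (SI units).
  A: epsilon_lateral = -(0.347 × 0.000461) = -0.00016
  B: epsilon_lateral = -(0.274 × 0.000437) = -0.0001197
|epsilon_lateral|: A = 0.00016, B = 0.0001197, so A is larger in magnitude.
Final answer: A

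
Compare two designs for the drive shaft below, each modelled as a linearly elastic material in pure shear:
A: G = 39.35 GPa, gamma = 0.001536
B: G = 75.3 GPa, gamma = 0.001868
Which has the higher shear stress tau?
Model: a linearly elastic material in pure shear, so tau = G·gamma (SI units).
  A: tau = (3.935 × 10¹⁰) × 0.001536 = 6.044 × 10⁷ Pa = 60.44 MPa
  B: tau = (7.53 × 10¹⁰) × 0.001868 = 1.407 × 10⁸ Pa = 140.7 MPa
140.7 MPa > 60.44 MPa, so B is larger.
Final answer: B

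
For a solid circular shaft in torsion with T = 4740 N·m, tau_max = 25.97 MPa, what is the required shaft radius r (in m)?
Model: a solid circular shaft in torsion, so tau_max = (2·T) / (π·r^3).
Solve for r: r = ((2·T) / (π·tau_max))^(1/3).
Convert to SI units:
  tau_max = 25.97 MPa = 2.597 × 10⁷ Pa
Substitute:
  r = ((2 × 4740) / (π × (2.597 × 10⁷)))^(1/3)
  r = 0.0488 m
Final answer: r = 0.0488 m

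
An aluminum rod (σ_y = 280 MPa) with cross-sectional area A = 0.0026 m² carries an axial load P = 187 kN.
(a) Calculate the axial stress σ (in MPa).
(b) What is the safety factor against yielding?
(a) Axial stress σ = P/A. Convert P = 187 kN = 187000 N.
  σ = 187000 / 0.0026 = 7.192 × 10⁷ Pa = 71.92 MPa
(b) Safety factor SF = σ_y/σ = 280 / 71.92 = 3.893
Final answer: (a) σ = 71.92 MPa, (b) SF = 3.893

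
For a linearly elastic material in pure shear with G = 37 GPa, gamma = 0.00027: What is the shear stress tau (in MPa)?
Model: a linearly elastic material in pure shear, so tau = G·gamma.
Convert to SI units:
  G = 37 GPa = 3.7 × 10¹⁰ Pa
Substitute:
  tau = (3.7 × 10¹⁰) × 0.00027
  tau = 9.99 × 10⁶ Pa
Convert: tau = 9.99 × 10⁶ Pa = 9.99 MPa
Final answer: tau = 9.99 MPa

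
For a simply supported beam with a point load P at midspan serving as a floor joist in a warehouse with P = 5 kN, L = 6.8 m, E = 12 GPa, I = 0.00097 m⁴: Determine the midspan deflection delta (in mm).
Model: a simply supported beam with a point load P at midspan, so delta = (P·L^3) / (48·E·I).
Convert to SI units:
  P = 5 kN = 5000 N
  E = 12 GPa = 1.2 × 10¹⁰ Pa
Substitute:
  delta = (5000 × 6.8^3) / (48 × (1.2 × 10¹⁰) × 0.00097)
  delta = 0.002814 m
Convert: delta = 0.002814 m = 2.814 mm
Final answer: delta = 2.814 mm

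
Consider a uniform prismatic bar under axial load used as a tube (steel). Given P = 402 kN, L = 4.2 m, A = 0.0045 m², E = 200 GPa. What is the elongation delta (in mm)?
Model: a uniform prismatic bar under axial load, so delta = (P·L) / (A·E).
Convert to SI units:
  P = 402 kN = 402000 N
  E = 200 GPa = 2 × 10¹¹ Pa
Substitute:
  delta = (402000 × 4.2) / (0.0045 × (2 × 10¹¹))
  delta = 0.001876 m
Convert: delta = 0.001876 m = 1.876 mm
Final answer: delta = 1.876 mm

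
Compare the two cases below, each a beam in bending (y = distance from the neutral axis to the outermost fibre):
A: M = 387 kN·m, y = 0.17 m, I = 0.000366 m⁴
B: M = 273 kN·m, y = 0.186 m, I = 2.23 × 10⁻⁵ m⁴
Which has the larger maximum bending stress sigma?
Model: a beam in bending (y = distance from the neutral axis to the outermost fibre), so sigma = (M·y) / I (SI units).
  A: sigma = (387000 × 0.17) / 0.000366 = 1.798 × 10⁸ Pa = 179.8 MPa
  B: sigma = (273000 × 0.186) / (2.23 × 10⁻⁵) = 2.277 × 10⁹ Pa = 2277 MPa
2277 MPa > 179.8 MPa, so B is larger.
Final answer: B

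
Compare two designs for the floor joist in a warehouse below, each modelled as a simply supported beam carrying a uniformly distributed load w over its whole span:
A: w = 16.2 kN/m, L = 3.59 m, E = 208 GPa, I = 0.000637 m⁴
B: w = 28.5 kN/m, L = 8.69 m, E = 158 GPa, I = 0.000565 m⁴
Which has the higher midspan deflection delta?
Model: a simply supported beam carrying a uniformly distributed load w over its whole span, so delta = (5·w·L^4) / (384·E·I) (SI units).
  A: delta = (5 × 16200 × 3.59^4) / (384 × (2.08 × 10¹¹) × 0.000637) = 0.0002644 m = 0.2644 mm
  B: delta = (5 × 28500 × 8.69^4) / (384 × (1.58 × 10¹¹) × 0.000565) = 0.02371 m = 23.71 mm
23.71 mm > 0.2644 mm, so B is larger.
Final answer: B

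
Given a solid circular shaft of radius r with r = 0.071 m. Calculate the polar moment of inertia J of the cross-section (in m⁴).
Model: a solid circular shaft of radius r, so J = (π·r^4) / 2.
Substitute:
  J = (π × 0.071^4) / 2
  J = 3.992 × 10⁻⁵ m⁴
Final answer: J = 3.992 × 10⁻⁵ m⁴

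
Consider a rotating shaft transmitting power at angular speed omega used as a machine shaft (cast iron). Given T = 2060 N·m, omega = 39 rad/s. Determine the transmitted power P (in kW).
Model: a rotating shaft transmitting power at angular speed omega, so P = T·omega.
Substitute:
  P = 2060 × 39
  P = 80340 W
Convert: P = 80340 W = 80.34 kW
Final answer: P = 80.34 kW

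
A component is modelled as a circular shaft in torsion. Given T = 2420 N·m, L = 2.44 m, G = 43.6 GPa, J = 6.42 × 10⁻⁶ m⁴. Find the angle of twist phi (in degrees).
Model: a circular shaft in torsion, so phi = (T·L) / (G·J).
Convert to SI units:
  G = 43.6 GPa = 4.36 × 10¹⁰ Pa
Substitute:
  phi = (2420 × 2.44) / ((4.36 × 10¹⁰) × (6.42 × 10⁻⁶))
  phi = 0.0211 rad
Convert to degrees: phi = 0.0211 × 180/π = 1.209°
Final answer: phi = 1.209°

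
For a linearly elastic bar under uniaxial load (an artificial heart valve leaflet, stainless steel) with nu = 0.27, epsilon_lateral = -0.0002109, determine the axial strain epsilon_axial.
Model: a linearly elastic bar under uniaxial load, so epsilon_lateral = -nu·epsilon_axial.
Solve for epsilon_axial: epsilon_axial = -epsilon_lateral / nu.
Substitute:
  epsilon_axial = -(-0.0002109) / 0.27
  epsilon_axial = 0.0007811
Final answer: epsilon_axial = 0.0007811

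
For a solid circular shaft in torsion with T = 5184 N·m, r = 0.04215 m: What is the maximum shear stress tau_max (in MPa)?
Model: a solid circular shaft in torsion, so tau_max = (2·T) / (π·r^3).
Substitute:
  tau_max = (2 × 5184) / (π × 0.04215^3)
  tau_max = 4.407 × 10⁷ Pa
Convert: tau_max = 4.407 × 10⁷ Pa = 44.07 MPa
Final answer: tau_max = 44.07 MPa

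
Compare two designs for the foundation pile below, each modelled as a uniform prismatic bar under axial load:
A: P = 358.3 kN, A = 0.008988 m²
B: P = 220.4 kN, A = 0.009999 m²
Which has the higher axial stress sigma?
Model: a uniform prismatic bar under axial load, so sigma = P / A (SI units).
  A: sigma = 358300 / 0.008988 = 3.986 × 10⁷ Pa = 39.86 MPa
  B: sigma = 220400 / 0.009999 = 2.204 × 10⁷ Pa = 22.04 MPa
39.86 MPa > 22.04 MPa, so A is larger.
Final answer: A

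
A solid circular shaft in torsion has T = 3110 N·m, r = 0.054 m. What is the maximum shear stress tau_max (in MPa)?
Model: a solid circular shaft in torsion, so tau_max = (2·T) / (π·r^3).
Substitute:
  tau_max = (2 × 3110) / (π × 0.054^3)
  tau_max = 1.257 × 10⁷ Pa
Convert: tau_max = 1.257 × 10⁷ Pa = 12.57 MPa
Final answer: tau_max = 12.57 MPa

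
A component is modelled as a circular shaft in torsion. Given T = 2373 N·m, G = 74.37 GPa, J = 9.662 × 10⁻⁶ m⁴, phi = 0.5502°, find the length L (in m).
Model: a circular shaft in torsion, so phi = (T·L) / (G·J).
Solve for L: L = (phi·G·J) / T.
Convert to SI units:
  G = 74.37 GPa = 7.437 × 10¹⁰ Pa
  phi = 0.5502° = 0.009603 rad
Substitute:
  L = (0.009603 × (7.437 × 10¹⁰) × (9.662 × 10⁻⁶)) / 2373
  L = 2.908 m
Final answer: L = 2.908 m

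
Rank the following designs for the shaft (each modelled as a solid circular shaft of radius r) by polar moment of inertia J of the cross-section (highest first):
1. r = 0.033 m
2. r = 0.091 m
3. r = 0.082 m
Model: a solid circular shaft of radius r, so J = (π·r^4) / 2 (SI units).
  Case 1: J = (π × 0.033^4) / 2 = 1.863 × 10⁻⁶ m⁴
  Case 2: J = (π × 0.091^4) / 2 = 0.0001077 m⁴
  Case 3: J = (π × 0.082^4) / 2 = 7.102 × 10⁻⁵ m⁴
Ordering: 0.0001077 m⁴ (case 2) > 7.102 × 10⁻⁵ m⁴ (case 3) > 1.863 × 10⁻⁶ m⁴ (case 1)
Final answer: 2, 3, 1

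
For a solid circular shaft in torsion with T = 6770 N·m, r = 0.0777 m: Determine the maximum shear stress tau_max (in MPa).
Model: a solid circular shaft in torsion, so tau_max = (2·T) / (π·r^3).
Substitute:
  tau_max = (2 × 6770) / (π × 0.0777^3)
  tau_max = 9.188 × 10⁶ Pa
Convert: tau_max = 9.188 × 10⁶ Pa = 9.188 MPa
Final answer: tau_max = 9.188 MPa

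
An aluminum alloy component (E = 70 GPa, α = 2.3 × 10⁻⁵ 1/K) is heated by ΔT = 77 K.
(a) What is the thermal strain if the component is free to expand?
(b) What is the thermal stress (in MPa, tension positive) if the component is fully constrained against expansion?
(a) Free thermal strain ε_th = α·ΔT = (2.3 × 10⁻⁵) × 77 = 0.001771
(b) Fully constrained, the expansion is suppressed, so σ = -E·α·ΔT. Convert E = 70 GPa = 7 × 10¹⁰ Pa.
  σ = -(7 × 10¹⁰) × (2.3 × 10⁻⁵) × 77 = -1.24 × 10⁸ Pa = -124 MPa (compressive)
Final answer: (a) ε_th = 0.001771, (b) σ = -124 MPa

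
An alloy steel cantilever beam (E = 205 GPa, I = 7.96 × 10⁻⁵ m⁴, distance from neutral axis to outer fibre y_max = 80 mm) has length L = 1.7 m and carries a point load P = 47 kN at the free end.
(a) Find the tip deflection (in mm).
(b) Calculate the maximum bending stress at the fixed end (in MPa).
(a) Tip deflection of a cantilever with an end point load: δ = P·L^3 / (3·E·I). Convert P = 47 kN = 47000 N, E = 205 GPa = 2.05 × 10¹¹ Pa.
  δ = (47000 × 1.7^3) / (3 × (2.05 × 10¹¹) × (7.96 × 10⁻⁵)) = 0.004717 m = 4.717 mm
(b) Maximum bending moment at the fixed end: M = P·L = 47000 × 1.7 = 79900 N·m. Convert y_max = 80 mm = 0.08 m.
  σ = M·y_max / I = (79900 × 0.08) / (7.96 × 10⁻⁵) = 8.03 × 10⁷ Pa = 80.3 MPa
Final answer: (a) δ = 4.717 mm, (b) σ = 80.3 MPa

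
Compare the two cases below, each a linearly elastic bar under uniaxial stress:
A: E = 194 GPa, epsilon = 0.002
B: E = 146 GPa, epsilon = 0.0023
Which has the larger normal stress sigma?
Model: a linearly elastic bar under uniaxial stress, so sigma = E·epsilon (SI units).
  A: sigma = (1.94 × 10¹¹) × 0.002 = 3.88 × 10⁸ Pa = 388 MPa
  B: sigma = (1.46 × 10¹¹) × 0.0023 = 3.358 × 10⁸ Pa = 335.8 MPa
388 MPa > 335.8 MPa, so A is larger.
Final answer: A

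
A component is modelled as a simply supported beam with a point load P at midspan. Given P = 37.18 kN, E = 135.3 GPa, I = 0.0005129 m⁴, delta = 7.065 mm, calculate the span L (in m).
Model: a simply supported beam with a point load P at midspan, so delta = (P·L^3) / (48·E·I).
Solve for L: L = ((48·delta·E·I) / P)^(1/3).
Convert to SI units:
  P = 37.18 kN = 37180 N
  E = 135.3 GPa = 1.353 × 10¹¹ Pa
  delta = 7.065 mm = 0.007065 m
Substitute:
  L = ((48 × 0.007065 × (1.353 × 10¹¹) × 0.0005129) / 37180)^(1/3)
  L = 8.586 m
Final answer: L = 8.586 m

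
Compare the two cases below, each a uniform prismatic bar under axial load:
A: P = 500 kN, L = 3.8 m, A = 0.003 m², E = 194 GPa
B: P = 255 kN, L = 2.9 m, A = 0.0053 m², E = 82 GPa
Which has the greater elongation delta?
Model: a uniform prismatic bar under axial load, so delta = (P·L) / (A·E) (SI units).
  A: delta = (500000 × 3.8) / (0.003 × (1.94 × 10¹¹)) = 0.003265 m = 3.265 mm
  B: delta = (255000 × 2.9) / (0.0053 × (8.2 × 10¹⁰)) = 0.001702 m = 1.702 mm
3.265 mm > 1.702 mm, so A is larger.
Final answer: A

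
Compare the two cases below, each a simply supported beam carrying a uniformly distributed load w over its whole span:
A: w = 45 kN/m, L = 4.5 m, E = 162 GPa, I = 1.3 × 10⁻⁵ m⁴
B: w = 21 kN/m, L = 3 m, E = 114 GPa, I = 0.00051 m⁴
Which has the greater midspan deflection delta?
Model: a simply supported beam carrying a uniformly distributed load w over its whole span, so delta = (5·w·L^4) / (384·E·I) (SI units).
  A: delta = (5 × 45000 × 4.5^4) / (384 × (1.62 × 10¹¹) × (1.3 × 10⁻⁵)) = 0.1141 m = 114.1 mm
  B: delta = (5 × 21000 × 3^4) / (384 × (1.14 × 10¹¹) × 0.00051) = 0.000381 m = 0.381 mm
114.1 mm > 0.381 mm, so A is larger.
Final answer: A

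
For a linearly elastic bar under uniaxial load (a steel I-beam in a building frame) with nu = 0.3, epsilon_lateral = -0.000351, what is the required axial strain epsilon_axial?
Model: a linearly elastic bar under uniaxial load, so epsilon_lateral = -nu·epsilon_axial.
Solve for epsilon_axial: epsilon_axial = -epsilon_lateral / nu.
Substitute:
  epsilon_axial = -(-0.000351) / 0.3
  epsilon_axial = 0.00117
Final answer: epsilon_axial = 0.00117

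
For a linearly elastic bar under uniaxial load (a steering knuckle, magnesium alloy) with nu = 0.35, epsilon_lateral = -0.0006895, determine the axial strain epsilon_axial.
Model: a linearly elastic bar under uniaxial load, so epsilon_lateral = -nu·epsilon_axial.
Solve for epsilon_axial: epsilon_axial = -epsilon_lateral / nu.
Substitute:
  epsilon_axial = -(-0.0006895) / 0.35
  epsilon_axial = 0.00197
Final answer: epsilon_axial = 0.00197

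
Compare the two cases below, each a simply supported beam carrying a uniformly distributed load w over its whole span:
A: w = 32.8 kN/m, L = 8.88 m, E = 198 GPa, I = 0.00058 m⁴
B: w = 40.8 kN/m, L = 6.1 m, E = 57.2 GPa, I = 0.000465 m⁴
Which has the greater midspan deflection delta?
Model: a simply supported beam carrying a uniformly distributed load w over its whole span, so delta = (5·w·L^4) / (384·E·I) (SI units).
  A: delta = (5 × 32800 × 8.88^4) / (384 × (1.98 × 10¹¹) × 0.00058) = 0.02312 m = 23.12 mm
  B: delta = (5 × 40800 × 6.1^4) / (384 × (5.72 × 10¹⁰) × 0.000465) = 0.02765 m = 27.65 mm
27.65 mm > 23.12 mm, so B is larger.
Final answer: B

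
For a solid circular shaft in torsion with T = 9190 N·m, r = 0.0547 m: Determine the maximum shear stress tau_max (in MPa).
Model: a solid circular shaft in torsion, so tau_max = (2·T) / (π·r^3).
Substitute:
  tau_max = (2 × 9190) / (π × 0.0547^3)
  tau_max = 3.575 × 10⁷ Pa
Convert: tau_max = 3.575 × 10⁷ Pa = 35.75 MPa
Final answer: tau_max = 35.75 MPa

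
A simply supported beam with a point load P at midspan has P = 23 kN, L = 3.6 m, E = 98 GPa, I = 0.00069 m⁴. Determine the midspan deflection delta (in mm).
Model: a simply supported beam with a point load P at midspan, so delta = (P·L^3) / (48·E·I).
Convert to SI units:
  P = 23 kN = 23000 N
  E = 98 GPa = 9.8 × 10¹⁰ Pa
Substitute:
  delta = (23000 × 3.6^3) / (48 × (9.8 × 10¹⁰) × 0.00069)
  delta = 0.0003306 m
Convert: delta = 0.0003306 m = 0.3306 mm
Final answer: delta = 0.3306 mm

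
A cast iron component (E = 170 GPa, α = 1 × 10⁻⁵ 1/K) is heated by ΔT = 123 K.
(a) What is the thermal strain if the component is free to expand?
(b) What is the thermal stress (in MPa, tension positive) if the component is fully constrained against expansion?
(a) Free thermal strain ε_th = α·ΔT = (1 × 10⁻⁵) × 123 = 0.00123
(b) Fully constrained, the expansion is suppressed, so σ = -E·α·ΔT. Convert E = 170 GPa = 1.7 × 10¹¹ Pa.
  σ = -(1.7 × 10¹¹) × (1 × 10⁻⁵) × 123 = -2.091 × 10⁸ Pa = -209.1 MPa (compressive)
Final answer: (a) ε_th = 0.00123, (b) σ = -209.1 MPa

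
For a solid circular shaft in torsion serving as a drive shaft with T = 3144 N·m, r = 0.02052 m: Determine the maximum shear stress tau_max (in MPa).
Model: a solid circular shaft in torsion, so tau_max = (2·T) / (π·r^3).
Substitute:
  tau_max = (2 × 3144) / (π × 0.02052^3)
  tau_max = 2.316 × 10⁸ Pa
Convert: tau_max = 2.316 × 10⁸ Pa = 231.6 MPa
Final answer: tau_max = 231.6 MPa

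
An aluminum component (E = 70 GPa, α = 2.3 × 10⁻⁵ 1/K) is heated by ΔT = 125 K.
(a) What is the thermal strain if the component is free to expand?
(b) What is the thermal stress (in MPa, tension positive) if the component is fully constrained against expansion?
(a) Free thermal strain ε_th = α·ΔT = (2.3 × 10⁻⁵) × 125 = 0.002875
(b) Fully constrained, the expansion is suppressed, so σ = -E·α·ΔT. Convert E = 70 GPa = 7 × 10¹⁰ Pa.
  σ = -(7 × 10¹⁰) × (2.3 × 10⁻⁵) × 125 = -2.012 × 10⁸ Pa = -201.2 MPa (compressive)
Final answer: (a) ε_th = 0.002875, (b) σ = -201.2 MPa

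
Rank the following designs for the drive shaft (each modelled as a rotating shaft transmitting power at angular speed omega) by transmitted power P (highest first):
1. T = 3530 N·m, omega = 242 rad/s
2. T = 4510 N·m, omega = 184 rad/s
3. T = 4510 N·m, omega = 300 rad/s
Model: a rotating shaft transmitting power at angular speed omega, so P = T·omega (SI units).
  Case 1: P = 3530 × 242 = 854300 W = 854.3 kW
  Case 2: P = 4510 × 184 = 829800 W = 829.8 kW
  Case 3: P = 4510 × 300 = 1.353 × 10⁶ W = 1353 kW
Ordering: 1353 kW (case 3) > 854.3 kW (case 1) > 829.8 kW (case 2)
Final answer: 3, 1, 2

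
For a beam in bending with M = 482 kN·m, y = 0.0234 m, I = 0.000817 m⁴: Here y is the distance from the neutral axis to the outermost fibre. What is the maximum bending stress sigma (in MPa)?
Model: a beam in bending, so sigma = (M·y) / I.
Convert to SI units:
  M = 482 kN·m = 482000 N·m
Substitute:
  sigma = (482000 × 0.0234) / 0.000817
  sigma = 1.381 × 10⁷ Pa
Convert: sigma = 1.381 × 10⁷ Pa = 13.81 MPa
Final answer: sigma = 13.81 MPa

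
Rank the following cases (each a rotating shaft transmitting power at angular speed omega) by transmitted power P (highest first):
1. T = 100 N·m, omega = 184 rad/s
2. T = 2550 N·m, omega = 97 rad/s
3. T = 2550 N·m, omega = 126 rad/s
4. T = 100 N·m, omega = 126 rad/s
Model: a rotating shaft transmitting power at angular speed omega, so P = T·omega (SI units).
  Case 1: P = 100 × 184 = 18400 W = 18.4 kW
  Case 2: P = 2550 × 97 = 247400 W = 247.4 kW
  Case 3: P = 2550 × 126 = 321300 W = 321.3 kW
  Case 4: P = 100 × 126 = 12600 W = 12.6 kW
Ordering: 321.3 kW (case 3) > 247.4 kW (case 2) > 18.4 kW (case 1) > 12.6 kW (case 4)
Final answer: 3, 2, 1, 4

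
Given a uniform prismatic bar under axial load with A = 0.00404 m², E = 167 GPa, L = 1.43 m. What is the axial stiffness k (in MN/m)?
Model: a uniform prismatic bar under axial load, so k = (A·E) / L.
Convert to SI units:
  E = 167 GPa = 1.67 × 10¹¹ Pa
Substitute:
  k = (0.00404 × (1.67 × 10¹¹)) / 1.43
  k = 4.718 × 10⁸ N/m
Convert: k = 4.718 × 10⁸ N/m = 471.8 MN/m
Final answer: k = 471.8 MN/m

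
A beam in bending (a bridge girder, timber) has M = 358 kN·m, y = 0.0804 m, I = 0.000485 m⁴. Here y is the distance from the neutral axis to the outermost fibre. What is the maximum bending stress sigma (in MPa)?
Model: a beam in bending, so sigma = (M·y) / I.
Convert to SI units:
  M = 358 kN·m = 358000 N·m
Substitute:
  sigma = (358000 × 0.0804) / 0.000485
  sigma = 5.935 × 10⁷ Pa
Convert: sigma = 5.935 × 10⁷ Pa = 59.35 MPa
Final answer: sigma = 59.35 MPa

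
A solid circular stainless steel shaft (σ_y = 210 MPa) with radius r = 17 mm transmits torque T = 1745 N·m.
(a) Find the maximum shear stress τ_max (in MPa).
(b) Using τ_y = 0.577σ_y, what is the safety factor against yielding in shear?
(a) For a solid circular shaft, τ_max = T·r/J with J = π·r^4/2, i.e. τ_max = 2·T / (π·r^3). Convert r = 17 mm = 0.017 m.
  τ_max = (2 × 1745) / (π × 0.017^3) = 2.261 × 10⁸ Pa = 226.1 MPa
(b) τ_y = 0.577 × 210 = 121.17 MPa
  SF = τ_y/τ_max = 121.17 / 226.1 = 0.5359
Final answer: (a) τ_max = 226.1 MPa, (b) SF = 0.5359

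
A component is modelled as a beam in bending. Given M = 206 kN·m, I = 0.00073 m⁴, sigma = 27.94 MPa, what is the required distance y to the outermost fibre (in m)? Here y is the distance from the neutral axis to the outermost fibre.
Model: a beam in bending, so sigma = (M·y) / I.
Solve for y: y = (sigma·I) / M.
Convert to SI units:
  M = 206 kN·m = 206000 N·m
  sigma = 27.94 MPa = 2.794 × 10⁷ Pa
Substitute:
  y = ((2.794 × 10⁷) × 0.00073) / 206000
  y = 0.09901 m
Final answer: y = 0.09901 m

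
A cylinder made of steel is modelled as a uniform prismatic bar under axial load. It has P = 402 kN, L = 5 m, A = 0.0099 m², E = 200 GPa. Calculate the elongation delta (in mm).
Model: a uniform prismatic bar under axial load, so delta = (P·L) / (A·E).
Convert to SI units:
  P = 402 kN = 402000 N
  E = 200 GPa = 2 × 10¹¹ Pa
Substitute:
  delta = (402000 × 5) / (0.0099 × (2 × 10¹¹))
  delta = 0.001015 m
Convert: delta = 0.001015 m = 1.015 mm
Final answer: delta = 1.015 mm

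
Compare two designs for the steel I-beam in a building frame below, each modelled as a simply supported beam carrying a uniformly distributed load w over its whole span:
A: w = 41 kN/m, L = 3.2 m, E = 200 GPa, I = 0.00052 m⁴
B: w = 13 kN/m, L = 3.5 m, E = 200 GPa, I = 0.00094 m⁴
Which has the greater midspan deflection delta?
Model: a simply supported beam carrying a uniformly distributed load w over its whole span, so delta = (5·w·L^4) / (384·E·I) (SI units).
  A: delta = (5 × 41000 × 3.2^4) / (384 × (2 × 10¹¹) × 0.00052) = 0.0005383 m = 0.5383 mm
  B: delta = (5 × 13000 × 3.5^4) / (384 × (2 × 10¹¹) × 0.00094) = 0.0001351 m = 0.1351 mm
0.5383 mm > 0.1351 mm, so A is larger.
Final answer: A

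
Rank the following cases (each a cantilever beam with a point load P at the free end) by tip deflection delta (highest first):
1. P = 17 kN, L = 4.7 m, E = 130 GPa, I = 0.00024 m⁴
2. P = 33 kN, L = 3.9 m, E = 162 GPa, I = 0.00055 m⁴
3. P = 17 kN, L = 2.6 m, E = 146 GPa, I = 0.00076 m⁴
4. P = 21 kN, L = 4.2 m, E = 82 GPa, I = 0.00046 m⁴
Model: a cantilever beam with a point load P at the free end, so delta = (P·L^3) / (3·E·I) (SI units).
  Case 1: delta = (17000 × 4.7^3) / (3 × (1.3 × 10¹¹) × 0.00024) = 0.01886 m = 18.86 mm
  Case 2: delta = (33000 × 3.9^3) / (3 × (1.62 × 10¹¹) × 0.00055) = 0.007323 m = 7.323 mm
  Case 3: delta = (17000 × 2.6^3) / (3 × (1.46 × 10¹¹) × 0.00076) = 0.0008976 m = 0.8976 mm
  Case 4: delta = (21000 × 4.2^3) / (3 × (8.2 × 10¹⁰) × 0.00046) = 0.01375 m = 13.75 mm
Ordering: 18.86 mm (case 1) > 13.75 mm (case 4) > 7.323 mm (case 2) > 0.8976 mm (case 3)
Final answer: 1, 4, 2, 3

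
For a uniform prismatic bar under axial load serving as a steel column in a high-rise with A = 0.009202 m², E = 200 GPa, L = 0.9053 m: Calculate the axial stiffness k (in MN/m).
Model: a uniform prismatic bar under axial load, so k = (A·E) / L.
Convert to SI units:
  E = 200 GPa = 2 × 10¹¹ Pa
Substitute:
  k = (0.009202 × (2 × 10¹¹)) / 0.9053
  k = 2.033 × 10⁹ N/m
Convert: k = 2.033 × 10⁹ N/m = 2033 MN/m
Final answer: k = 2033 MN/m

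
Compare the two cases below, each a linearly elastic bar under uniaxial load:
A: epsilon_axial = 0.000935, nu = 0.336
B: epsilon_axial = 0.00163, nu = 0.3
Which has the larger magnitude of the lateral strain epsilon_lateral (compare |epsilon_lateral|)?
Model: a linearly elastic bar under uniaxial load, so epsilon_lateral = -nu·epsilon_axial (SI units).
  A: epsilon_lateral = -(0.336 × 0.000935) = -0.0003142
  B: epsilon_lateral = -(0.3 × 0.00163) = -0.000489
|epsilon_lateral|: A = 0.0003142, B = 0.000489, so B is larger in magnitude.
Final answer: B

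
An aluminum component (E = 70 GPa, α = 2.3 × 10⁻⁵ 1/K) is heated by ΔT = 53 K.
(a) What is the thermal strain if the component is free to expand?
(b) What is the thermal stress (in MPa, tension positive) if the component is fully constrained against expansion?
(a) Free thermal strain ε_th = α·ΔT = (2.3 × 10⁻⁵) × 53 = 0.001219
(b) Fully constrained, the expansion is suppressed, so σ = -E·α·ΔT. Convert E = 70 GPa = 7 × 10¹⁰ Pa.
  σ = -(7 × 10¹⁰) × (2.3 × 10⁻⁵) × 53 = -8.533 × 10⁷ Pa = -85.33 MPa (compressive)
Final answer: (a) ε_th = 0.001219, (b) σ = -85.33 MPa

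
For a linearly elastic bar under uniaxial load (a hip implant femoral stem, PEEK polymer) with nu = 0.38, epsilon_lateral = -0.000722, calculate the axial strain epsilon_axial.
Model: a linearly elastic bar under uniaxial load, so epsilon_lateral = -nu·epsilon_axial.
Solve for epsilon_axial: epsilon_axial = -epsilon_lateral / nu.
Substitute:
  epsilon_axial = -(-0.000722) / 0.38
  epsilon_axial = 0.0019
Final answer: epsilon_axial = 0.0019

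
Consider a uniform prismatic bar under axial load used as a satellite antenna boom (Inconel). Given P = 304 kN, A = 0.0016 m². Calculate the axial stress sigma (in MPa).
Model: a uniform prismatic bar under axial load, so sigma = P / A.
Convert to SI units:
  P = 304 kN = 304000 N
Substitute:
  sigma = 304000 / 0.0016
  sigma = 1.9 × 10⁸ Pa
Convert: sigma = 1.9 × 10⁸ Pa = 190 MPa
Final answer: sigma = 190 MPa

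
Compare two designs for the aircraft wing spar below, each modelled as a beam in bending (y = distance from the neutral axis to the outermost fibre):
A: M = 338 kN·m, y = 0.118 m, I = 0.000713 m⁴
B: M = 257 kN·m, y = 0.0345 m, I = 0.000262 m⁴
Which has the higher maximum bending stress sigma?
Model: a beam in bending (y = distance from the neutral axis to the outermost fibre), so sigma = (M·y) / I (SI units).
  A: sigma = (338000 × 0.118) / 0.000713 = 5.594 × 10⁷ Pa = 55.94 MPa
  B: sigma = (257000 × 0.0345) / 0.000262 = 3.384 × 10⁷ Pa = 33.84 MPa
55.94 MPa > 33.84 MPa, so A is larger.
Final answer: A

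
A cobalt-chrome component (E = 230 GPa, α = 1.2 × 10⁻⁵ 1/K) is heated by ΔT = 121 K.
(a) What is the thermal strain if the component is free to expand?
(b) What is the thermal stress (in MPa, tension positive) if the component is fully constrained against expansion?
(a) Free thermal strain ε_th = α·ΔT = (1.2 × 10⁻⁵) × 121 = 0.001452
(b) Fully constrained, the expansion is suppressed, so σ = -E·α·ΔT. Convert E = 230 GPa = 2.3 × 10¹¹ Pa.
  σ = -(2.3 × 10¹¹) × (1.2 × 10⁻⁵) × 121 = -3.34 × 10⁸ Pa = -334 MPa (compressive)
Final answer: (a) ε_th = 0.001452, (b) σ = -334 MPa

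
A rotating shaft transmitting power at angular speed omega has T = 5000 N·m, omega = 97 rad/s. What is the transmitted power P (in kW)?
Model: a rotating shaft transmitting power at angular speed omega, so P = T·omega.
Substitute:
  P = 5000 × 97
  P = 485000 W
Convert: P = 485000 W = 485 kW
Final answer: P = 485 kW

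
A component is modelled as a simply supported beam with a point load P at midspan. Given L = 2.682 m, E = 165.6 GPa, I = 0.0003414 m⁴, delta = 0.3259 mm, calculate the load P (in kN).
Model: a simply supported beam with a point load P at midspan, so delta = (P·L^3) / (48·E·I).
Solve for P: P = (48·delta·E·I) / L^3.
Convert to SI units:
  E = 165.6 GPa = 1.656 × 10¹¹ Pa
  delta = 0.3259 mm = 0.0003259 m
Substitute:
  P = (48 × 0.0003259 × (1.656 × 10¹¹) × 0.0003414) / 2.682^3
  P = 45840 N
Convert: P = 45840 N = 45.84 kN
Final answer: P = 45.84 kN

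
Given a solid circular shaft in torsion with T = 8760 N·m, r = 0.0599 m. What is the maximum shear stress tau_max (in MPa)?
Model: a solid circular shaft in torsion, so tau_max = (2·T) / (π·r^3).
Substitute:
  tau_max = (2 × 8760) / (π × 0.0599^3)
  tau_max = 2.595 × 10⁷ Pa
Convert: tau_max = 2.595 × 10⁷ Pa = 25.95 MPa
Final answer: tau_max = 25.95 MPa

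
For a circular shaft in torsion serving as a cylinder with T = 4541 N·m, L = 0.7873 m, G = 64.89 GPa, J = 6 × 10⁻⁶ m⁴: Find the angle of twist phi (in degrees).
Model: a circular shaft in torsion, so phi = (T·L) / (G·J).
Convert to SI units:
  G = 64.89 GPa = 6.489 × 10¹⁰ Pa
Substitute:
  phi = (4541 × 0.7873) / ((6.489 × 10¹⁰) × (6 × 10⁻⁶))
  phi = 0.009183 rad
Convert to degrees: phi = 0.009183 × 180/π = 0.5261°
Final answer: phi = 0.5261°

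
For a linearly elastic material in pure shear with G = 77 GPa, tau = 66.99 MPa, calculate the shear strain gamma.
Model: a linearly elastic material in pure shear, so tau = G·gamma.
Solve for gamma: gamma = tau / G.
Convert to SI units:
  G = 77 GPa = 7.7 × 10¹⁰ Pa
  tau = 66.99 MPa = 6.699 × 10⁷ Pa
Substitute:
  gamma = (6.699 × 10⁷) / (7.7 × 10¹⁰)
  gamma = 0.00087
Final answer: gamma = 0.00087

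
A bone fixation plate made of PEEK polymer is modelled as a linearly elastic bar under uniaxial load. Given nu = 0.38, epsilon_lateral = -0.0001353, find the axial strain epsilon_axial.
Model: a linearly elastic bar under uniaxial load, so epsilon_lateral = -nu·epsilon_axial.
Solve for epsilon_axial: epsilon_axial = -epsilon_lateral / nu.
Substitute:
  epsilon_axial = -(-0.0001353) / 0.38
  epsilon_axial = 0.0003561
Final answer: epsilon_axial = 0.0003561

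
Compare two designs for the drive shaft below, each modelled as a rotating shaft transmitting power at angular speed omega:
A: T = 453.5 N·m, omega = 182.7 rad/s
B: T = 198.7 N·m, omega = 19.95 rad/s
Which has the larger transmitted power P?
Model: a rotating shaft transmitting power at angular speed omega, so P = T·omega (SI units).
  A: P = 453.5 × 182.7 = 82850 W = 82.85 kW
  B: P = 198.7 × 19.95 = 3964 W = 3.964 kW
82.85 kW > 3.964 kW, so A is larger.
Final answer: A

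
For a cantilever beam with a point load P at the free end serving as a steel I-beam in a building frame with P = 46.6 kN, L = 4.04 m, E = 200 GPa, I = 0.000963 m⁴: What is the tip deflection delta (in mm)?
Model: a cantilever beam with a point load P at the free end, so delta = (P·L^3) / (3·E·I).
Convert to SI units:
  P = 46.6 kN = 46600 N
  E = 200 GPa = 2 × 10¹¹ Pa
Substitute:
  delta = (46600 × 4.04^3) / (3 × (2 × 10¹¹) × 0.000963)
  delta = 0.005318 m
Convert: delta = 0.005318 m = 5.318 mm
Final answer: delta = 5.318 mm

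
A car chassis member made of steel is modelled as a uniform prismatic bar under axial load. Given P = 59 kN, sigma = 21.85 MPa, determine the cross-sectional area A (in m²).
Model: a uniform prismatic bar under axial load, so sigma = P / A.
Solve for A: A = P / sigma.
Convert to SI units:
  P = 59 kN = 59000 N
  sigma = 21.85 MPa = 2.185 × 10⁷ Pa
Substitute:
  A = 59000 / (2.185 × 10⁷)
  A = 0.0027 m²
Final answer: A = 0.0027 m²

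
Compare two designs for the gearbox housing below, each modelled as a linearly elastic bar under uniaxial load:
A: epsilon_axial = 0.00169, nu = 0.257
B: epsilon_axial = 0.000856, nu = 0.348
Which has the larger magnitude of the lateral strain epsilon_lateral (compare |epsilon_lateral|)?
Model: a linearly elastic bar under uniaxial load, so epsilon_lateral = -nu·epsilon_axial (SI units).
  A: epsilon_lateral = -(0.257 × 0.00169) = -0.0004343
  B: epsilon_lateral = -(0.348 × 0.000856) = -0.0002979
|epsilon_lateral|: A = 0.0004343, B = 0.0002979, so A is larger in magnitude.
Final answer: A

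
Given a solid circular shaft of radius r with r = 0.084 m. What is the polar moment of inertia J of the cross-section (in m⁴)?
Model: a solid circular shaft of radius r, so J = (π·r^4) / 2.
Substitute:
  J = (π × 0.084^4) / 2
  J = 7.821 × 10⁻⁵ m⁴
Final answer: J = 7.821 × 10⁻⁵ m⁴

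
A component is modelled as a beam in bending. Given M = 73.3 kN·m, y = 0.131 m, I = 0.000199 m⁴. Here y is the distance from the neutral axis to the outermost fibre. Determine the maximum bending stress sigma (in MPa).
Model: a beam in bending, so sigma = (M·y) / I.
Convert to SI units:
  M = 73.3 kN·m = 73300 N·m
Substitute:
  sigma = (73300 × 0.131) / 0.000199
  sigma = 4.825 × 10⁷ Pa
Convert: sigma = 4.825 × 10⁷ Pa = 48.25 MPa
Final answer: sigma = 48.25 MPa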